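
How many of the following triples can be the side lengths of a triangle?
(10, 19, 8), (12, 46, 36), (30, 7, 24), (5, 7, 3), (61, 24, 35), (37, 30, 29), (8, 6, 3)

(8,10,19): 8+10 ≤ 19 → not valid
(12,36,46): 12+36 > 46 → valid
(7,24,30): 7+24 > 30 → valid
(3,5,7): 3+5 > 7 → valid
(24,35,61): 24+35 ≤ 61 → not valid
(29,30,37): 29+30 > 37 → valid
(3,6,8): 3+6 > 8 → valid
5 of the 7 triples form a triangle.

5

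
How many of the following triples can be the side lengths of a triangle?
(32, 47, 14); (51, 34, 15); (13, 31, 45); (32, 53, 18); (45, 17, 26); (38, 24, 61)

1

(14,32,47): 14+32 ≤ 47 → not valid
(15,34,51): 15+34 ≤ 51 → not valid
(13,31,45): 13+31 ≤ 45 → not valid
(18,32,53): 18+32 ≤ 53 → not valid
(17,26,45): 17+26 ≤ 45 → not valid
(24,38,61): 24+38 > 61 → valid
1 of the 6 triples forms a triangle.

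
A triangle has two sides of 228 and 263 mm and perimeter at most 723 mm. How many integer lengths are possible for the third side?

Triangle inequality: 35 < x < 491. Perimeter ≤ 723 gives x ≤ 723 − 228 − 263 = 232.
So 35 < x ≤ 232; integers 36 through 232: 197 values.

197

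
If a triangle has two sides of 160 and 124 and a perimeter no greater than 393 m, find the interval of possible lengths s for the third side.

Triangle inequality alone gives 36 < s < 284.
The perimeter condition gives s ≤ 393 − 160 − 124 = 109.
Intersecting the two: 36 < s ≤ 109.

36 < s ≤ 109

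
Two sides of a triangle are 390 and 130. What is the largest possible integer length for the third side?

The third side must be strictly less than 390 + 130 = 520.
The largest integer below 520 is 519.

519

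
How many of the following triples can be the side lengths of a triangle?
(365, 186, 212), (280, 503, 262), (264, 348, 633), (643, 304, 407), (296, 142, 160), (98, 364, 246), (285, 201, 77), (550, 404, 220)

(186,212,365): 186+212 > 365 → valid
(262,280,503): 262+280 > 503 → valid
(264,348,633): 264+348 ≤ 633 → not valid
(304,407,643): 304+407 > 643 → valid
(142,160,296): 142+160 > 296 → valid
(98,246,364): 98+246 ≤ 364 → not valid
(77,201,285): 77+201 ≤ 285 → not valid
(220,404,550): 220+404 > 550 → valid
5 of the 8 triples form a triangle.

5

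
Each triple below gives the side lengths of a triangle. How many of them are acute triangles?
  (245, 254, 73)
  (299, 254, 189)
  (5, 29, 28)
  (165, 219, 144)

2

(245,254,73): 73²+245² = 65354 > 64516 = 254² → acute
(299,254,189): 189²+254² = 100237 > 89401 = 299² → acute
(5,29,28): 5²+28² = 809 < 841 = 29² → obtuse
(165,219,144): 144²+165² = 47961 = 219² → right
2 of the 4 are acute.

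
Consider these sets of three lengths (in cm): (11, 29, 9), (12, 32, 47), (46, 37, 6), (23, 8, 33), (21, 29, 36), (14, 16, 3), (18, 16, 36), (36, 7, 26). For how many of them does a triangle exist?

(9,11,29): 9+11 ≤ 29 → not valid
(12,32,47): 12+32 ≤ 47 → not valid
(6,37,46): 6+37 ≤ 46 → not valid
(8,23,33): 8+23 ≤ 33 → not valid
(21,29,36): 21+29 > 36 → valid
(3,14,16): 3+14 > 16 → valid
(16,18,36): 16+18 ≤ 36 → not valid
(7,26,36): 7+26 ≤ 36 → not valid
2 of the 8 triples form a triangle.

2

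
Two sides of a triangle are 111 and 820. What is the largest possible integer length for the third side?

The third side must be strictly less than 111 + 820 = 931.
The largest integer below 931 is 930.

930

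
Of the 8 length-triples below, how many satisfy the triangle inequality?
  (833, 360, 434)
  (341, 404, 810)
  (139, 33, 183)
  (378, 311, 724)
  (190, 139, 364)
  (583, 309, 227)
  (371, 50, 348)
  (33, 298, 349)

(360,434,833): 360+434 ≤ 833 → not valid
(341,404,810): 341+404 ≤ 810 → not valid
(33,139,183): 33+139 ≤ 183 → not valid
(311,378,724): 311+378 ≤ 724 → not valid
(139,190,364): 139+190 ≤ 364 → not valid
(227,309,583): 227+309 ≤ 583 → not valid
(50,348,371): 50+348 > 371 → valid
(33,298,349): 33+298 ≤ 349 → not valid
1 of the 8 triples forms a triangle.

1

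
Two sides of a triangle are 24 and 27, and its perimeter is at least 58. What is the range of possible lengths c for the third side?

7 ≤ c < 51

Triangle inequality alone gives 3 < c < 51.
The perimeter condition gives c ≥ 58 − 24 − 27 = 7.
Intersecting the two: 7 ≤ c < 51.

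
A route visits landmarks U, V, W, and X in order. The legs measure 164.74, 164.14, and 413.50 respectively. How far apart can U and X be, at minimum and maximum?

The maximum is all hops collinear in one direction: 164.74 + 164.14 + 413.50 = 742.38.
The longest hop is 413.50; the others sum to 328.88. Folding the others back against it leaves at least 413.50 − 328.88 = 84.62.

84.62 ≤ UX ≤ 742.38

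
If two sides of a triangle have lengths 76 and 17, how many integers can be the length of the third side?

33

The third side lies in the open interval (59, 93).
Integers from 60 to 92 inclusive: 92 − 60 + 1 = 33.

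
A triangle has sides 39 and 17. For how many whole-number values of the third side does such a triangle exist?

The third side lies in the open interval (22, 56).
Integers from 23 to 55 inclusive: 55 − 23 + 1 = 33.

33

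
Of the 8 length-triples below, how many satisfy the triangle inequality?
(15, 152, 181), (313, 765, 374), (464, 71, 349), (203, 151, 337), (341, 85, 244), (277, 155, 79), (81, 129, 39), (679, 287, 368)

1

(15,152,181): 15+152 ≤ 181 → not valid
(313,374,765): 313+374 ≤ 765 → not valid
(71,349,464): 71+349 ≤ 464 → not valid
(151,203,337): 151+203 > 337 → valid
(85,244,341): 85+244 ≤ 341 → not valid
(79,155,277): 79+155 ≤ 277 → not valid
(39,81,129): 39+81 ≤ 129 → not valid
(287,368,679): 287+368 ≤ 679 → not valid
1 of the 8 triples forms a triangle.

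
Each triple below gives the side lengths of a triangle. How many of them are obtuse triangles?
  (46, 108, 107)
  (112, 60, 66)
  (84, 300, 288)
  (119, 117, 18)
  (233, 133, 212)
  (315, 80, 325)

(46,108,107): 46²+107² = 13565 > 11664 = 108² → acute
(112,60,66): 60²+66² = 7956 < 12544 = 112² → obtuse
(84,300,288): 84²+288² = 90000 = 300² → right
(119,117,18): 18²+117² = 14013 < 14161 = 119² → obtuse
(233,133,212): 133²+212² = 62633 > 54289 = 233² → acute
(315,80,325): 80²+315² = 105625 = 325² → right
2 of the 6 are obtuse.

2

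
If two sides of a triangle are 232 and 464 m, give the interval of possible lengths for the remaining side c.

By the triangle inequality, c must be less than 232 + 464 = 696 and greater than |232 − 464| = 232.

232 < c < 696 (m)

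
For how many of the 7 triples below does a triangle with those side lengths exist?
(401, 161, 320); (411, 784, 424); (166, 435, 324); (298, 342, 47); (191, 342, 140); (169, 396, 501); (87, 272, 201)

(161,320,401): 161+320 > 401 → valid
(411,424,784): 411+424 > 784 → valid
(166,324,435): 166+324 > 435 → valid
(47,298,342): 47+298 > 342 → valid
(140,191,342): 140+191 ≤ 342 → not valid
(169,396,501): 169+396 > 501 → valid
(87,201,272): 87+201 > 272 → valid
6 of the 7 triples form a triangle.

6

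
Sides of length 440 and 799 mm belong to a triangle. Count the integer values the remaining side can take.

The third side lies in the open interval (359, 1239).
Integers from 360 to 1238 inclusive: 1238 − 360 + 1 = 879.

879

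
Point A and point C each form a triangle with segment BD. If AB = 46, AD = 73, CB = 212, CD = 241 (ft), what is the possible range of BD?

From triangle ABD: |46 − 73| < BD < 46 + 73, i.e. 27 < BD < 119.
From triangle CBD: 29 < BD < 453.
Both must hold, so BD lies in the intersection.

29 < BD < 119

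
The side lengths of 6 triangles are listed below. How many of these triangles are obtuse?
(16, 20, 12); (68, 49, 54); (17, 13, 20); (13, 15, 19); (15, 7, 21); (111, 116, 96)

(16,20,12): 12²+16² = 400 = 20² → right
(68,49,54): 49²+54² = 5317 > 4624 = 68² → acute
(17,13,20): 13²+17² = 458 > 400 = 20² → acute
(13,15,19): 13²+15² = 394 > 361 = 19² → acute
(15,7,21): 7²+15² = 274 < 441 = 21² → obtuse
(111,116,96): 96²+111² = 21537 > 13456 = 116² → acute
1 of the 6 is obtuse.

1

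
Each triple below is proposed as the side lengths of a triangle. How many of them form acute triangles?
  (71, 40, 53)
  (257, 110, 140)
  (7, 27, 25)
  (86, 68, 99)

(71,40,53): 40²+53² = 4409 < 5041 = 71² → obtuse
(257,110,140): 110+140 ≤ 257, not a triangle
(7,27,25): 7²+25² = 674 < 729 = 27² → obtuse
(86,68,99): 68²+86² = 12020 > 9801 = 99² → acute
1 of the 4 is acute.

1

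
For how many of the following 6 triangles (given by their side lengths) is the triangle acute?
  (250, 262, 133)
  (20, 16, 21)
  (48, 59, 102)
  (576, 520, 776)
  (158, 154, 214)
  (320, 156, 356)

(250,262,133): 133²+250² = 80189 > 68644 = 262² → acute
(20,16,21): 16²+20² = 656 > 441 = 21² → acute
(48,59,102): 48²+59² = 5785 < 10404 = 102² → obtuse
(576,520,776): 520²+576² = 602176 = 776² → right
(158,154,214): 154²+158² = 48680 > 45796 = 214² → acute
(320,156,356): 156²+320² = 126736 = 356² → right
3 of the 6 are acute.

3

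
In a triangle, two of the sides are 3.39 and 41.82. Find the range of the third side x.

38.43 < x < 45.21

By the triangle inequality, x must be less than 3.39 + 41.82 = 45.21 and greater than |3.39 − 41.82| = 38.43.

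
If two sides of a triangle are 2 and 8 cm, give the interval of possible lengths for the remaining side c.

By the triangle inequality, c must be less than 2 + 8 = 10 and greater than |2 − 8| = 6.

6 < c < 10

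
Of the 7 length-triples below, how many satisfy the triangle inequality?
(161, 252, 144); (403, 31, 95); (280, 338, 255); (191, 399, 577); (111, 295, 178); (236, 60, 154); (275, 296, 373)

4

(144,161,252): 144+161 > 252 → valid
(31,95,403): 31+95 ≤ 403 → not valid
(255,280,338): 255+280 > 338 → valid
(191,399,577): 191+399 > 577 → valid
(111,178,295): 111+178 ≤ 295 → not valid
(60,154,236): 60+154 ≤ 236 → not valid
(275,296,373): 275+296 > 373 → valid
4 of the 7 triples form a triangle.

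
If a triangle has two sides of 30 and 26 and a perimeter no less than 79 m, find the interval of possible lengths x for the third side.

Triangle inequality alone gives 4 < x < 56.
The perimeter condition gives x ≥ 79 − 30 − 26 = 23.
Intersecting the two: 23 ≤ x < 56.

23 ≤ x < 56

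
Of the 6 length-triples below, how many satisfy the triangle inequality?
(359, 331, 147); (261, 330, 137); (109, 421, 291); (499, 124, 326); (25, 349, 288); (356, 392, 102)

3

(147,331,359): 147+331 > 359 → valid
(137,261,330): 137+261 > 330 → valid
(109,291,421): 109+291 ≤ 421 → not valid
(124,326,499): 124+326 ≤ 499 → not valid
(25,288,349): 25+288 ≤ 349 → not valid
(102,356,392): 102+356 > 392 → valid
3 of the 6 triples form a triangle.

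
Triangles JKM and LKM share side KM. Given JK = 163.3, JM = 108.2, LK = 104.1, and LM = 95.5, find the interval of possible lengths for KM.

From triangle JKM: |163.3 − 108.2| < KM < 163.3 + 108.2, i.e. 55.1 < KM < 271.5.
From triangle LKM: 8.6 < KM < 199.6.
Both must hold, so KM lies in the intersection.

55.1 < KM < 199.6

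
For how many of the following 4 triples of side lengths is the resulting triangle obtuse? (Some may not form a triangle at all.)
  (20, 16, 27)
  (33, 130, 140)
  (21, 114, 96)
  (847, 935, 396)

3

(20,16,27): 16²+20² = 656 < 729 = 27² → obtuse
(33,130,140): 33²+130² = 17989 < 19600 = 140² → obtuse
(21,114,96): 21²+96² = 9657 < 12996 = 114² → obtuse
(847,935,396): 396²+847² = 874225 = 935² → right
3 of the 4 are obtuse.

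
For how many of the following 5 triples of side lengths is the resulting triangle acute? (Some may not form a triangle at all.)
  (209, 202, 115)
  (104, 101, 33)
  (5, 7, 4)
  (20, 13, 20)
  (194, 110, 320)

(209,202,115): 115²+202² = 54029 > 43681 = 209² → acute
(104,101,33): 33²+101² = 11290 > 10816 = 104² → acute
(5,7,4): 4²+5² = 41 < 49 = 7² → obtuse
(20,13,20): 13²+20² = 569 > 400 = 20² → acute
(194,110,320): 110+194 ≤ 320, not a triangle
3 of the 5 are acute.

3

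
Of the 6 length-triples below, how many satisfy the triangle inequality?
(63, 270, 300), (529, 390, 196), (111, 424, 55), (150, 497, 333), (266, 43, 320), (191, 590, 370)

2

(63,270,300): 63+270 > 300 → valid
(196,390,529): 196+390 > 529 → valid
(55,111,424): 55+111 ≤ 424 → not valid
(150,333,497): 150+333 ≤ 497 → not valid
(43,266,320): 43+266 ≤ 320 → not valid
(191,370,590): 191+370 ≤ 590 → not valid
2 of the 6 triples form a triangle.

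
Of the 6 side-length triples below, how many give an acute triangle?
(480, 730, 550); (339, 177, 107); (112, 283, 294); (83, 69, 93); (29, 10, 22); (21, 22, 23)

(480,730,550): 480²+550² = 532900 = 730² → right
(339,177,107): 107+177 ≤ 339, not a triangle
(112,283,294): 112²+283² = 92633 > 86436 = 294² → acute
(83,69,93): 69²+83² = 11650 > 8649 = 93² → acute
(29,10,22): 10²+22² = 584 < 841 = 29² → obtuse
(21,22,23): 21²+22² = 925 > 529 = 23² → acute
3 of the 6 are acute.

3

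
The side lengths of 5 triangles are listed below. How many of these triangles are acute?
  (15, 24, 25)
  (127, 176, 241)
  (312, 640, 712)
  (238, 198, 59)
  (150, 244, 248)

2

(15,24,25): 15²+24² = 801 > 625 = 25² → acute
(127,176,241): 127²+176² = 47105 < 58081 = 241² → obtuse
(312,640,712): 312²+640² = 506944 = 712² → right
(238,198,59): 59²+198² = 42685 < 56644 = 238² → obtuse
(150,244,248): 150²+244² = 82036 > 61504 = 248² → acute
2 of the 5 are acute.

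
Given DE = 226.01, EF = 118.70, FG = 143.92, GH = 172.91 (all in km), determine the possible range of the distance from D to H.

0 ≤ DH ≤ 661.54 km

The maximum is all hops collinear in one direction: 226.01 + 118.70 + 143.92 + 172.91 = 661.54.
The longest hop is 226.01; the others sum to 435.53. Since 226.01 ≤ 435.53, the path can fold back on itself completely, so the minimum distance is 0.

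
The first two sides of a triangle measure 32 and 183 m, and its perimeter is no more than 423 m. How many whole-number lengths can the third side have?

57

Triangle inequality: 151 < x < 215. Perimeter ≤ 423 gives x ≤ 423 − 32 − 183 = 208.
So 151 < x ≤ 208; integers 152 through 208: 57 values.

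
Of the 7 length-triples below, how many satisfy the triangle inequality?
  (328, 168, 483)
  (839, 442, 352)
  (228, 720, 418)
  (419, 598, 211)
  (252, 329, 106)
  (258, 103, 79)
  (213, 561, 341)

(168,328,483): 168+328 > 483 → valid
(352,442,839): 352+442 ≤ 839 → not valid
(228,418,720): 228+418 ≤ 720 → not valid
(211,419,598): 211+419 > 598 → valid
(106,252,329): 106+252 > 329 → valid
(79,103,258): 79+103 ≤ 258 → not valid
(213,341,561): 213+341 ≤ 561 → not valid
3 of the 7 triples form a triangle.

3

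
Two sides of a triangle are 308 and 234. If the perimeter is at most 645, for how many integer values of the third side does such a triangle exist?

Triangle inequality: 74 < x < 542. Perimeter ≤ 645 gives x ≤ 645 − 308 − 234 = 103.
So 74 < x ≤ 103; integers 75 through 103: 29 values.

29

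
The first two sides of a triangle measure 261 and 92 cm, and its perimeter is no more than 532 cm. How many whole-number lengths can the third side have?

10

Triangle inequality: 169 < x < 353. Perimeter ≤ 532 gives x ≤ 532 − 261 − 92 = 179.
So 169 < x ≤ 179; integers 170 through 179: 10 values.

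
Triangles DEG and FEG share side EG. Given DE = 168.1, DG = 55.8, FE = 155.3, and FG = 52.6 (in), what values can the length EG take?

From triangle DEG: |168.1 − 55.8| < EG < 168.1 + 55.8, i.e. 112.3 < EG < 223.9.
From triangle FEG: 102.7 < EG < 207.9.
Both must hold, so EG lies in the intersection.

112.3 < EG < 207.9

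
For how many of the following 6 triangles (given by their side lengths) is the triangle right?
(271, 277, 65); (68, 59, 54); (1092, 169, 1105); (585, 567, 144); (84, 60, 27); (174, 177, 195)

(271,277,65): 65²+271² = 77666 > 76729 = 277² → acute
(68,59,54): 54²+59² = 6397 > 4624 = 68² → acute
(1092,169,1105): 169²+1092² = 1221025 = 1105² → right
(585,567,144): 144²+567² = 342225 = 585² → right
(84,60,27): 27²+60² = 4329 < 7056 = 84² → obtuse
(174,177,195): 174²+177² = 61605 > 38025 = 195² → acute
2 of the 6 are right.

2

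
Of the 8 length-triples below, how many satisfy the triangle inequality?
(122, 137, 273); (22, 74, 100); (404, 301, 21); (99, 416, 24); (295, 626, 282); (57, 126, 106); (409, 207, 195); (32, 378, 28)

(122,137,273): 122+137 ≤ 273 → not valid
(22,74,100): 22+74 ≤ 100 → not valid
(21,301,404): 21+301 ≤ 404 → not valid
(24,99,416): 24+99 ≤ 416 → not valid
(282,295,626): 282+295 ≤ 626 → not valid
(57,106,126): 57+106 > 126 → valid
(195,207,409): 195+207 ≤ 409 → not valid
(28,32,378): 28+32 ≤ 378 → not valid
1 of the 8 triples forms a triangle.

1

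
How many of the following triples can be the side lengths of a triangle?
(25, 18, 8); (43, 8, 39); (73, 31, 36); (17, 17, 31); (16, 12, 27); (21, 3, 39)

(8,18,25): 8+18 > 25 → valid
(8,39,43): 8+39 > 43 → valid
(31,36,73): 31+36 ≤ 73 → not valid
(17,17,31): 17+17 > 31 → valid
(12,16,27): 12+16 > 27 → valid
(3,21,39): 3+21 ≤ 39 → not valid
4 of the 6 triples form a triangle.

4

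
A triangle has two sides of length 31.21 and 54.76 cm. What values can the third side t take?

23.55 < t < 85.97 (cm)

By the triangle inequality, t must be less than 31.21 + 54.76 = 85.97 and greater than |31.21 − 54.76| = 23.55.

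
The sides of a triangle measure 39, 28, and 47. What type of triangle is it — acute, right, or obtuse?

acute

Compare the square of the longest side to the sum of squares of the other two: 28² + 39² = 2305 > 2209 = 47².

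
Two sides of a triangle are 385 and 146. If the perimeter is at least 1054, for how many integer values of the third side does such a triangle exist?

8

Triangle inequality: 239 < x < 531. Perimeter ≥ 1054 gives x ≥ 1054 − 385 − 146 = 523.
So 523 ≤ x < 531; integers 523 through 530: 8 values.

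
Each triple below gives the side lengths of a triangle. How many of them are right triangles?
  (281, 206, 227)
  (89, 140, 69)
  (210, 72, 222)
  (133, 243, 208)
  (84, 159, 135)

(281,206,227): 206²+227² = 93965 > 78961 = 281² → acute
(89,140,69): 69²+89² = 12682 < 19600 = 140² → obtuse
(210,72,222): 72²+210² = 49284 = 222² → right
(133,243,208): 133²+208² = 60953 > 59049 = 243² → acute
(84,159,135): 84²+135² = 25281 = 159² → right
2 of the 5 are right.

2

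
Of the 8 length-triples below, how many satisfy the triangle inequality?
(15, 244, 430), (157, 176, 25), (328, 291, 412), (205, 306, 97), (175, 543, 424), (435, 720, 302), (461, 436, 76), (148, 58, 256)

5

(15,244,430): 15+244 ≤ 430 → not valid
(25,157,176): 25+157 > 176 → valid
(291,328,412): 291+328 > 412 → valid
(97,205,306): 97+205 ≤ 306 → not valid
(175,424,543): 175+424 > 543 → valid
(302,435,720): 302+435 > 720 → valid
(76,436,461): 76+436 > 461 → valid
(58,148,256): 58+148 ≤ 256 → not valid
5 of the 8 triples form a triangle.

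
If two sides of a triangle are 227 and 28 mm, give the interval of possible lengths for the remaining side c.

By the triangle inequality, c must be less than 227 + 28 = 255 and greater than |227 − 28| = 199.

199 < c < 255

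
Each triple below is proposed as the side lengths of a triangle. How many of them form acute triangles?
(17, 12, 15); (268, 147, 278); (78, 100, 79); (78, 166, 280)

(17,12,15): 12²+15² = 369 > 289 = 17² → acute
(268,147,278): 147²+268² = 93433 > 77284 = 278² → acute
(78,100,79): 78²+79² = 12325 > 10000 = 100² → acute
(78,166,280): 78+166 ≤ 280, not a triangle
3 of the 4 are acute.

3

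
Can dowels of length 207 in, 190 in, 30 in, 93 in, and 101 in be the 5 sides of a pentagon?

Yes

A pentagon exists iff every side is shorter than the sum of the others — equivalently, the longest side is less than the sum of the rest.
Longest side 207 < 414 (sum of the remaining 4), so yes.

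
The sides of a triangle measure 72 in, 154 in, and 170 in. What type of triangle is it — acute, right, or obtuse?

right

Compare the square of the longest side to the sum of squares of the other two: 72² + 154² = 28900 = 170².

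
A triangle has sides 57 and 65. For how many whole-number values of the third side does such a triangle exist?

113

The third side lies in the open interval (8, 122).
Integers from 9 to 121 inclusive: 121 − 9 + 1 = 113.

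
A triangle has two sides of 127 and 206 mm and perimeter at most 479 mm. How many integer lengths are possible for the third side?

Triangle inequality: 79 < x < 333. Perimeter ≤ 479 gives x ≤ 479 − 127 − 206 = 146.
So 79 < x ≤ 146; integers 80 through 146: 67 values.

67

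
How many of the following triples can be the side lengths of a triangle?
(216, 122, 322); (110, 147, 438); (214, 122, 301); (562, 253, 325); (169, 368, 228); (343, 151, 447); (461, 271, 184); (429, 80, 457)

(122,216,322): 122+216 > 322 → valid
(110,147,438): 110+147 ≤ 438 → not valid
(122,214,301): 122+214 > 301 → valid
(253,325,562): 253+325 > 562 → valid
(169,228,368): 169+228 > 368 → valid
(151,343,447): 151+343 > 447 → valid
(184,271,461): 184+271 ≤ 461 → not valid
(80,429,457): 80+429 > 457 → valid
6 of the 8 triples form a triangle.

6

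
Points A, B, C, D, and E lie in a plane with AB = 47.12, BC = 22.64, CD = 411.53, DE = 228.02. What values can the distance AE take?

113.75 ≤ AE ≤ 709.31

The maximum is all hops collinear in one direction: 47.12 + 22.64 + 411.53 + 228.02 = 709.31.
The longest hop is 411.53; the others sum to 297.78. Folding the others back against it leaves at least 411.53 − 297.78 = 113.75.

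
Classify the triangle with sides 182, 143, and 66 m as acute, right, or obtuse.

Compare the square of the longest side to the sum of squares of the other two: 66² + 143² = 24805 < 33124 = 182².

obtuse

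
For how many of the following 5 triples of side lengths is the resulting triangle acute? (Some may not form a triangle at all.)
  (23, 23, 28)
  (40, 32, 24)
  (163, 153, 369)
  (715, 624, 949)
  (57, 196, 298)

(23,23,28): 23²+23² = 1058 > 784 = 28² → acute
(40,32,24): 24²+32² = 1600 = 40² → right
(163,153,369): 153+163 ≤ 369, not a triangle
(715,624,949): 624²+715² = 900601 = 949² → right
(57,196,298): 57+196 ≤ 298, not a triangle
1 of the 5 is acute.

1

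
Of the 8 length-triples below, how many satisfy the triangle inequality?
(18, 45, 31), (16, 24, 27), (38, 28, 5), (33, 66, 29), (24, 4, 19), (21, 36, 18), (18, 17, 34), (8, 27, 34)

(18,31,45): 18+31 > 45 → valid
(16,24,27): 16+24 > 27 → valid
(5,28,38): 5+28 ≤ 38 → not valid
(29,33,66): 29+33 ≤ 66 → not valid
(4,19,24): 4+19 ≤ 24 → not valid
(18,21,36): 18+21 > 36 → valid
(17,18,34): 17+18 > 34 → valid
(8,27,34): 8+27 > 34 → valid
5 of the 8 triples form a triangle.

5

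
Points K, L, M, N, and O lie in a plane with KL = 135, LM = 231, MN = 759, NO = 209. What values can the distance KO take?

The maximum is all hops collinear in one direction: 135 + 231 + 759 + 209 = 1334.
The longest hop is 759; the others sum to 575. Folding the others back against it leaves at least 759 − 575 = 184.

184 ≤ KO ≤ 1334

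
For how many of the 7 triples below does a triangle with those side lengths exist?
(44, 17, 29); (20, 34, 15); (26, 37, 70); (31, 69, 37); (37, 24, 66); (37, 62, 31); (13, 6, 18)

4

(17,29,44): 17+29 > 44 → valid
(15,20,34): 15+20 > 34 → valid
(26,37,70): 26+37 ≤ 70 → not valid
(31,37,69): 31+37 ≤ 69 → not valid
(24,37,66): 24+37 ≤ 66 → not valid
(31,37,62): 31+37 > 62 → valid
(6,13,18): 6+13 > 18 → valid
4 of the 7 triples form a triangle.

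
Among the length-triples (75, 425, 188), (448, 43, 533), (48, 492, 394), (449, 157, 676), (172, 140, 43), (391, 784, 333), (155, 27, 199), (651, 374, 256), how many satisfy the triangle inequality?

1

(75,188,425): 75+188 ≤ 425 → not valid
(43,448,533): 43+448 ≤ 533 → not valid
(48,394,492): 48+394 ≤ 492 → not valid
(157,449,676): 157+449 ≤ 676 → not valid
(43,140,172): 43+140 > 172 → valid
(333,391,784): 333+391 ≤ 784 → not valid
(27,155,199): 27+155 ≤ 199 → not valid
(256,374,651): 256+374 ≤ 651 → not valid
1 of the 8 triples forms a triangle.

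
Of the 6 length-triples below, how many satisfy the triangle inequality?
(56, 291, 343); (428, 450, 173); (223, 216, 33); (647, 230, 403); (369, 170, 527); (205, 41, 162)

(56,291,343): 56+291 > 343 → valid
(173,428,450): 173+428 > 450 → valid
(33,216,223): 33+216 > 223 → valid
(230,403,647): 230+403 ≤ 647 → not valid
(170,369,527): 170+369 > 527 → valid
(41,162,205): 41+162 ≤ 205 → not valid
4 of the 6 triples form a triangle.

4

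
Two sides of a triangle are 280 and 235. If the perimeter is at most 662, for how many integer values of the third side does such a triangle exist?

102

Triangle inequality: 45 < x < 515. Perimeter ≤ 662 gives x ≤ 662 − 280 − 235 = 147.
So 45 < x ≤ 147; integers 46 through 147: 102 values.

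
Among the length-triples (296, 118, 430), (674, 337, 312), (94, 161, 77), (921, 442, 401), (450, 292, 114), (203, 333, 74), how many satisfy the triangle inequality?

(118,296,430): 118+296 ≤ 430 → not valid
(312,337,674): 312+337 ≤ 674 → not valid
(77,94,161): 77+94 > 161 → valid
(401,442,921): 401+442 ≤ 921 → not valid
(114,292,450): 114+292 ≤ 450 → not valid
(74,203,333): 74+203 ≤ 333 → not valid
1 of the 6 triples forms a triangle.

1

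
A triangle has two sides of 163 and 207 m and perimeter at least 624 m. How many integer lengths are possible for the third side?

116

Triangle inequality: 44 < x < 370. Perimeter ≥ 624 gives x ≥ 624 − 163 − 207 = 254.
So 254 ≤ x < 370; integers 254 through 369: 116 values.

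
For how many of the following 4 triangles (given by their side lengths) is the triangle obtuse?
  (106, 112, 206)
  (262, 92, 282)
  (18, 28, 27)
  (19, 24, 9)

3

(106,112,206): 106²+112² = 23780 < 42436 = 206² → obtuse
(262,92,282): 92²+262² = 77108 < 79524 = 282² → obtuse
(18,28,27): 18²+27² = 1053 > 784 = 28² → acute
(19,24,9): 9²+19² = 442 < 576 = 24² → obtuse
3 of the 4 are obtuse.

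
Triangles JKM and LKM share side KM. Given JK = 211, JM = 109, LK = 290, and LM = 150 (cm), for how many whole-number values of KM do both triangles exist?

179

From triangle JKM: 102 < KM < 320.
From triangle LKM: 140 < KM < 440.
Intersection: 140 < KM < 320, so integers 141 through 319: 179 values.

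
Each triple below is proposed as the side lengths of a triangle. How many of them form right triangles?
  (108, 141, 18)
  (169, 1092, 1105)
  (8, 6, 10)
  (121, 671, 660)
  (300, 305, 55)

(108,141,18): 18+108 ≤ 141, not a triangle
(169,1092,1105): 169²+1092² = 1221025 = 1105² → right
(8,6,10): 6²+8² = 100 = 10² → right
(121,671,660): 121²+660² = 450241 = 671² → right
(300,305,55): 55²+300² = 93025 = 305² → right
4 of the 5 are right.

4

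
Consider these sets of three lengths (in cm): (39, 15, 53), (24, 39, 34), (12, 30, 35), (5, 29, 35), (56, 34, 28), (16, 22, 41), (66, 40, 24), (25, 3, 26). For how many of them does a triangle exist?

(15,39,53): 15+39 > 53 → valid
(24,34,39): 24+34 > 39 → valid
(12,30,35): 12+30 > 35 → valid
(5,29,35): 5+29 ≤ 35 → not valid
(28,34,56): 28+34 > 56 → valid
(16,22,41): 16+22 ≤ 41 → not valid
(24,40,66): 24+40 ≤ 66 → not valid
(3,25,26): 3+25 > 26 → valid
5 of the 8 triples form a triangle.

5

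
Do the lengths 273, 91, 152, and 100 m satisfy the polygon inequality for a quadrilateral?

Yes

A quadrilateral exists iff every side is shorter than the sum of the others — equivalently, the longest side is less than the sum of the rest.
Longest side 273 < 343 (sum of the remaining 3), so yes.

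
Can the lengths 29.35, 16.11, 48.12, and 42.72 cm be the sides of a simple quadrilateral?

Yes

A quadrilateral exists iff every side is shorter than the sum of the others — equivalently, the longest side is less than the sum of the rest.
Longest side 48.12 < 88.18 (sum of the remaining 3), so yes.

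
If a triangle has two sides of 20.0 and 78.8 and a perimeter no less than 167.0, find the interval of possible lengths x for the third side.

Triangle inequality alone gives 58.8 < x < 98.8.
The perimeter condition gives x ≥ 167.0 − 20.0 − 78.8 = 68.2.
Intersecting the two: 68.2 ≤ x < 98.8.

68.2 ≤ x < 98.8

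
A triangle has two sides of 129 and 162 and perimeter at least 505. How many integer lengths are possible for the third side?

77

Triangle inequality: 33 < x < 291. Perimeter ≥ 505 gives x ≥ 505 − 129 − 162 = 214.
So 214 ≤ x < 291; integers 214 through 290: 77 values.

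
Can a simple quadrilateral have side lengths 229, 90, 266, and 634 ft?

No

For a quadrilateral, each side must be shorter than the sum of the others.
Here the longest side is 634, but the remaining 3 sides sum to only 585.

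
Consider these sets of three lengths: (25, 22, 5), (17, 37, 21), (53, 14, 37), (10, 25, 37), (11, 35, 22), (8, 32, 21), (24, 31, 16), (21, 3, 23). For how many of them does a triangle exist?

4

(5,22,25): 5+22 > 25 → valid
(17,21,37): 17+21 > 37 → valid
(14,37,53): 14+37 ≤ 53 → not valid
(10,25,37): 10+25 ≤ 37 → not valid
(11,22,35): 11+22 ≤ 35 → not valid
(8,21,32): 8+21 ≤ 32 → not valid
(16,24,31): 16+24 > 31 → valid
(3,21,23): 3+21 > 23 → valid
4 of the 8 triples form a triangle.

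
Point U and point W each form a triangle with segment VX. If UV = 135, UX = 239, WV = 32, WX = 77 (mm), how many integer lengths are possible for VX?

4

From triangle UVX: 104 < VX < 374.
From triangle WVX: 45 < VX < 109.
Intersection: 104 < VX < 109, so integers 105 through 108: 4 values.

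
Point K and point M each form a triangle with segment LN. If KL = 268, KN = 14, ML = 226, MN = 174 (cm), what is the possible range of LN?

254 < LN < 282

From triangle KLN: |268 − 14| < LN < 268 + 14, i.e. 254 < LN < 282.
From triangle MLN: 52 < LN < 400.
Both must hold, so LN lies in the intersection.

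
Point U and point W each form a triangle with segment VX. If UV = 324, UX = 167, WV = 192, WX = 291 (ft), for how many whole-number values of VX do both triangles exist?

325

From triangle UVX: 157 < VX < 491.
From triangle WVX: 99 < VX < 483.
Intersection: 157 < VX < 483, so integers 158 through 482: 325 values.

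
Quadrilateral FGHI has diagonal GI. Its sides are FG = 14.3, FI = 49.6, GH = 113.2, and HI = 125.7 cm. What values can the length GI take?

From triangle FGI: |14.3 − 49.6| < GI < 14.3 + 49.6, i.e. 35.3 < GI < 63.9.
From triangle HGI: 12.5 < GI < 238.9.
Both must hold, so GI lies in the intersection.

35.3 < GI < 63.9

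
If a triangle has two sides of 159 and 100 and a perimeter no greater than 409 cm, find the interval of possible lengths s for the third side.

Triangle inequality alone gives 59 < s < 259.
The perimeter condition gives s ≤ 409 − 159 − 100 = 150.
Intersecting the two: 59 < s ≤ 150.

59 < s ≤ 150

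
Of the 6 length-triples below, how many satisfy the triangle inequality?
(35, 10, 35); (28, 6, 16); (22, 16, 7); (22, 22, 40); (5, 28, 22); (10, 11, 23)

3

(10,35,35): 10+35 > 35 → valid
(6,16,28): 6+16 ≤ 28 → not valid
(7,16,22): 7+16 > 22 → valid
(22,22,40): 22+22 > 40 → valid
(5,22,28): 5+22 ≤ 28 → not valid
(10,11,23): 10+11 ≤ 23 → not valid
3 of the 6 triples form a triangle.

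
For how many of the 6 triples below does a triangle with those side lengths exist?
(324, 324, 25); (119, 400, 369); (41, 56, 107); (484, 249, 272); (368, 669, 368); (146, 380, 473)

5

(25,324,324): 25+324 > 324 → valid
(119,369,400): 119+369 > 400 → valid
(41,56,107): 41+56 ≤ 107 → not valid
(249,272,484): 249+272 > 484 → valid
(368,368,669): 368+368 > 669 → valid
(146,380,473): 146+380 > 473 → valid
5 of the 6 triples form a triangle.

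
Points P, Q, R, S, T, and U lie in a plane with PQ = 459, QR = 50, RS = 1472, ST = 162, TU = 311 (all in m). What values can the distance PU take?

490 ≤ PU ≤ 2454 m

The maximum is all hops collinear in one direction: 459 + 50 + 1472 + 162 + 311 = 2454.
The longest hop is 1472; the others sum to 982. Folding the others back against it leaves at least 1472 − 982 = 490.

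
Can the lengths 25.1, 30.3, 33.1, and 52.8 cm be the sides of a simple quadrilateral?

A quadrilateral exists iff every side is shorter than the sum of the others — equivalently, the longest side is less than the sum of the rest.
Longest side 52.8 < 88.5 (sum of the remaining 3), so yes.

Yes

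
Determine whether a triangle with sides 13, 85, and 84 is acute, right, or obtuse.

right

Compare the square of the longest side to the sum of squares of the other two: 13² + 84² = 7225 = 85².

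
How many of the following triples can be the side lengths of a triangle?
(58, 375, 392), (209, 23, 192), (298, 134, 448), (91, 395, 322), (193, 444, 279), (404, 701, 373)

(58,375,392): 58+375 > 392 → valid
(23,192,209): 23+192 > 209 → valid
(134,298,448): 134+298 ≤ 448 → not valid
(91,322,395): 91+322 > 395 → valid
(193,279,444): 193+279 > 444 → valid
(373,404,701): 373+404 > 701 → valid
5 of the 6 triples form a triangle.

5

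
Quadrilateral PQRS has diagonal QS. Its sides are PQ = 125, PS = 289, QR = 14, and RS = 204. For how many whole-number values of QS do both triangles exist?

From triangle PQS: 164 < QS < 414.
From triangle RQS: 190 < QS < 218.
Intersection: 190 < QS < 218, so integers 191 through 217: 27 values.

27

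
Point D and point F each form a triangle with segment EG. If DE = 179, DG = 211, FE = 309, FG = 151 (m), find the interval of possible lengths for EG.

From triangle DEG: |179 − 211| < EG < 179 + 211, i.e. 32 < EG < 390.
From triangle FEG: 158 < EG < 460.
Both must hold, so EG lies in the intersection.

158 < EG < 390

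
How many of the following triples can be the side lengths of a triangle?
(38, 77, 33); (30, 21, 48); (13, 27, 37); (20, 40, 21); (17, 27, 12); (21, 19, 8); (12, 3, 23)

5

(33,38,77): 33+38 ≤ 77 → not valid
(21,30,48): 21+30 > 48 → valid
(13,27,37): 13+27 > 37 → valid
(20,21,40): 20+21 > 40 → valid
(12,17,27): 12+17 > 27 → valid
(8,19,21): 8+19 > 21 → valid
(3,12,23): 3+12 ≤ 23 → not valid
5 of the 7 triples form a triangle.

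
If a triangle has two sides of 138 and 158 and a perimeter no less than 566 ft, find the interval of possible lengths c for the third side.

Triangle inequality alone gives 20 < c < 296.
The perimeter condition gives c ≥ 566 − 138 − 158 = 270.
Intersecting the two: 270 ≤ c < 296.

270 ≤ c < 296 ft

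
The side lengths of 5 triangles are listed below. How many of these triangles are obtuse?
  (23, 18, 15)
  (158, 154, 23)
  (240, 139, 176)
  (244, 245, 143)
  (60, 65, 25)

(23,18,15): 15²+18² = 549 > 529 = 23² → acute
(158,154,23): 23²+154² = 24245 < 24964 = 158² → obtuse
(240,139,176): 139²+176² = 50297 < 57600 = 240² → obtuse
(244,245,143): 143²+244² = 79985 > 60025 = 245² → acute
(60,65,25): 25²+60² = 4225 = 65² → right
2 of the 5 are obtuse.

2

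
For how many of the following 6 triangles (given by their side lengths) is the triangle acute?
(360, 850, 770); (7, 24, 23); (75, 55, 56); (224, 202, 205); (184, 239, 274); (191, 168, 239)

(360,850,770): 360²+770² = 722500 = 850² → right
(7,24,23): 7²+23² = 578 > 576 = 24² → acute
(75,55,56): 55²+56² = 6161 > 5625 = 75² → acute
(224,202,205): 202²+205² = 82829 > 50176 = 224² → acute
(184,239,274): 184²+239² = 90977 > 75076 = 274² → acute
(191,168,239): 168²+191² = 64705 > 57121 = 239² → acute
5 of the 6 are acute.

5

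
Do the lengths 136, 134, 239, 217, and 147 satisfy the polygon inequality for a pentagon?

Yes

A pentagon exists iff every side is shorter than the sum of the others — equivalently, the longest side is less than the sum of the rest.
Longest side 239 < 634 (sum of the remaining 4), so yes.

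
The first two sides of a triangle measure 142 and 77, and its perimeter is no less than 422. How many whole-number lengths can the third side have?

Triangle inequality: 65 < x < 219. Perimeter ≥ 422 gives x ≥ 422 − 142 − 77 = 203.
So 203 ≤ x < 219; integers 203 through 218: 16 values.

16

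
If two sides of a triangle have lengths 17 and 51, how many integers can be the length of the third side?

33

The third side lies in the open interval (34, 68).
Integers from 35 to 67 inclusive: 67 − 35 + 1 = 33.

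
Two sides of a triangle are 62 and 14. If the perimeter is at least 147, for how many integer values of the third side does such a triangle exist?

5

Triangle inequality: 48 < x < 76. Perimeter ≥ 147 gives x ≥ 147 − 62 − 14 = 71.
So 71 ≤ x < 76; integers 71 through 75: 5 values.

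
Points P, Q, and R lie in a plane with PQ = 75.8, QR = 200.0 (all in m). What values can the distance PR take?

124.2 ≤ PR ≤ 275.8 m

By the triangle inequality, |75.8 − 200.0| ≤ PR ≤ 75.8 + 200.0.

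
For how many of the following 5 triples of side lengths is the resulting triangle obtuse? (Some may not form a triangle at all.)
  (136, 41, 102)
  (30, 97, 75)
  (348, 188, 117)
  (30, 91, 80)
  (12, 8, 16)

4

(136,41,102): 41²+102² = 12085 < 18496 = 136² → obtuse
(30,97,75): 30²+75² = 6525 < 9409 = 97² → obtuse
(348,188,117): 117+188 ≤ 348, not a triangle
(30,91,80): 30²+80² = 7300 < 8281 = 91² → obtuse
(12,8,16): 8²+12² = 208 < 256 = 16² → obtuse
4 of the 5 are obtuse.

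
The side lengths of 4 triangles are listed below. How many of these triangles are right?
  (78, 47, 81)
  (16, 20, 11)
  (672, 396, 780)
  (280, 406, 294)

(78,47,81): 47²+78² = 8293 > 6561 = 81² → acute
(16,20,11): 11²+16² = 377 < 400 = 20² → obtuse
(672,396,780): 396²+672² = 608400 = 780² → right
(280,406,294): 280²+294² = 164836 = 406² → right
2 of the 4 are right.

2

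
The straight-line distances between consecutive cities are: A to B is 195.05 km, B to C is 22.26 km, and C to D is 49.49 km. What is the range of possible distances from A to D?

123.30 ≤ AD ≤ 266.80 km

The maximum is all hops collinear in one direction: 195.05 + 22.26 + 49.49 = 266.80.
The longest hop is 195.05; the others sum to 71.75. Folding the others back against it leaves at least 195.05 − 71.75 = 123.30.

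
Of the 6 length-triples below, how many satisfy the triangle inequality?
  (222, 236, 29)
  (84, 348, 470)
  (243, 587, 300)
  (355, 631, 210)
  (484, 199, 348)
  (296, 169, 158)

(29,222,236): 29+222 > 236 → valid
(84,348,470): 84+348 ≤ 470 → not valid
(243,300,587): 243+300 ≤ 587 → not valid
(210,355,631): 210+355 ≤ 631 → not valid
(199,348,484): 199+348 > 484 → valid
(158,169,296): 158+169 > 296 → valid
3 of the 6 triples form a triangle.

3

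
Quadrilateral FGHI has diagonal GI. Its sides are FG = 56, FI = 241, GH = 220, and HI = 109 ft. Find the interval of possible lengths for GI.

From triangle FGI: |56 − 241| < GI < 56 + 241, i.e. 185 < GI < 297.
From triangle HGI: 111 < GI < 329.
Both must hold, so GI lies in the intersection.

185 < GI < 297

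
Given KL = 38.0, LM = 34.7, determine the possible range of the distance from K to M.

3.3 ≤ KM ≤ 72.7

By the triangle inequality, |38.0 − 34.7| ≤ KM ≤ 38.0 + 34.7.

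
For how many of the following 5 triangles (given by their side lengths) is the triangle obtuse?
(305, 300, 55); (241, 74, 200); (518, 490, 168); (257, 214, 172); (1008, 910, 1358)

(305,300,55): 55²+300² = 93025 = 305² → right
(241,74,200): 74²+200² = 45476 < 58081 = 241² → obtuse
(518,490,168): 168²+490² = 268324 = 518² → right
(257,214,172): 172²+214² = 75380 > 66049 = 257² → acute
(1008,910,1358): 910²+1008² = 1844164 = 1358² → right
1 of the 5 is obtuse.

1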